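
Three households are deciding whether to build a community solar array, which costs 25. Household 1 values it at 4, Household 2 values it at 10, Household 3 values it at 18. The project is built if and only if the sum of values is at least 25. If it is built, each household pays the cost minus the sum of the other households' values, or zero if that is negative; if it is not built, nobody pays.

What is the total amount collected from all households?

Total value 32 ≥ cost 25, so it is built.
Household 1: others sum to 28; max(0, 25 - 28) = 0.
Household 2: others sum to 22; max(0, 25 - 22) = 3.
Household 3: others sum to 14; max(0, 25 - 14) = 11.
Total collected = 0 + 3 + 11 = 14.

14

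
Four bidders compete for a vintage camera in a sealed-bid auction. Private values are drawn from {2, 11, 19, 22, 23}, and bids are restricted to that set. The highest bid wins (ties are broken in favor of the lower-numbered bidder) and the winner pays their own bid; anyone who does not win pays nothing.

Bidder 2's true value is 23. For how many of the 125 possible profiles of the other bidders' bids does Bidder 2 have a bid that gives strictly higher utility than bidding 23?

48

Others bid (2, 2, 2): truth gives 0; bid 11 gives 12 > 0. Violating.
Others bid (2, 2, 11): truth gives 0; bid 11 gives 12 > 0. Violating.
Others bid (2, 2, 19): truth gives 0; bid 19 gives 4 > 0. Violating.
Others bid (2, 2, 22): truth gives 0; bid 22 gives 1 > 0. Violating.
Others bid (2, 2, 23): truth gives 0; no alternative beats it.
Others bid (2, 11, 23): truth gives 0; no alternative beats it.
(Checking all 125 profiles: 48 have a profitable deviation, 77 do not.)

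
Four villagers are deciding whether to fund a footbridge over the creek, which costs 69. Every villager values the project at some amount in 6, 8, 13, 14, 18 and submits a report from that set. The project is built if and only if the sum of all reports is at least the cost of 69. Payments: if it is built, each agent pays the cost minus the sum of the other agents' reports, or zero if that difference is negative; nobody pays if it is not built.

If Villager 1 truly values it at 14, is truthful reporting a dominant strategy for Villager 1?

Check each profile of the others' reports and compare truth against every alternative report.
Others report (6, 6, 6): truth gives 0, best alternative gives 0.
Others report (6, 6, 8): truth gives 0, best alternative gives 0.
Others report (6, 6, 13): truth gives 0, best alternative gives 0.
Others report (6, 6, 14): truth gives 0, best alternative gives 0.
Others report (6, 6, 18): truth gives 0, best alternative gives 0.
Others report (6, 8, 6): truth gives 0, best alternative gives 0.
(Remaining 119 profiles checked similarly; truth is weakly best in each.)
In every case the truthful report is at least as good as any alternative, so it is a dominant strategy.

Yes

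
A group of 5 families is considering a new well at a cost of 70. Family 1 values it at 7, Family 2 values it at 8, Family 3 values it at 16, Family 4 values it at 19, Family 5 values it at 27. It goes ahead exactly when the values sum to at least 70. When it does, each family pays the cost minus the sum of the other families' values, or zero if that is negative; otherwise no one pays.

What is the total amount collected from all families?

Total value 77 ≥ cost 70, so it is built.
Family 1: others sum to 70; max(0, 70 - 70) = 0.
Family 2: others sum to 69; max(0, 70 - 69) = 1.
Family 3: others sum to 61; max(0, 70 - 61) = 9.
Family 4: others sum to 58; max(0, 70 - 58) = 12.
Family 5: others sum to 50; max(0, 70 - 50) = 20.
Total collected = 0 + 1 + 9 + 12 + 20 = 42.

42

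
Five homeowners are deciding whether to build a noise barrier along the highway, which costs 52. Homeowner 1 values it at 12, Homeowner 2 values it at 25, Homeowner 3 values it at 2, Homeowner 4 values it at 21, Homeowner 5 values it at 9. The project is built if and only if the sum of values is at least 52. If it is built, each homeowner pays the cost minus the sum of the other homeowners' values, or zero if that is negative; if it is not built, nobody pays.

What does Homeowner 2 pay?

8

Total value 69 ≥ cost 52, so the project is built.
The other homeowners' values sum to 44.
Cost minus that sum is 52 - 44 = 8.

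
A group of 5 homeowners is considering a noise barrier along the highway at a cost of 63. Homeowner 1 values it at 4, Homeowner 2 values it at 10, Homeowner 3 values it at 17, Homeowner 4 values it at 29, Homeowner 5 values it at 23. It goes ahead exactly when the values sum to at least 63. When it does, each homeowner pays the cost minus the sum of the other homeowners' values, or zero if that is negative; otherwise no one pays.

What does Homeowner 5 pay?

Total value 83 ≥ cost 63, so the project is built.
The other homeowners' values sum to 60.
Cost minus that sum is 63 - 60 = 3.

3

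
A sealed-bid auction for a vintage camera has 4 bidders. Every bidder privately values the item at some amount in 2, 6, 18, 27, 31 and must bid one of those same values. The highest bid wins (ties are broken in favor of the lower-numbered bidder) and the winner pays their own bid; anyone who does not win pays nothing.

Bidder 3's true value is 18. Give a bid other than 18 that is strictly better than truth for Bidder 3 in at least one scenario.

6

Suppose Bidder 1 bids 2, Bidder 2 bids 2 and Bidder 4 bids 2.
Bid 18: wins, pays 18, utility 18 - 18 = 0.
Bid 6: wins, pays 6, utility 18 - 6 = 12.
So bidding 6 beats truth here (12 > 0).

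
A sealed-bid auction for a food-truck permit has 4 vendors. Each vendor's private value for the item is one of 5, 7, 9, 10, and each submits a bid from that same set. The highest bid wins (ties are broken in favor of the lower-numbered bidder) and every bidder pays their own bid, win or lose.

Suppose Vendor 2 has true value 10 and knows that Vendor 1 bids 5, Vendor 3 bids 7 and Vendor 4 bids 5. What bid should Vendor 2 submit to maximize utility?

7

Bid 5: loses but pays 5, utility -5.
Bid 7: wins, pays 7, utility 10 - 7 = 3.
Bid 9: wins, pays 9, utility 10 - 9 = 1.
Bid 10: wins, pays 10, utility 10 - 10 = 0.
The best choice is 7 with utility 3.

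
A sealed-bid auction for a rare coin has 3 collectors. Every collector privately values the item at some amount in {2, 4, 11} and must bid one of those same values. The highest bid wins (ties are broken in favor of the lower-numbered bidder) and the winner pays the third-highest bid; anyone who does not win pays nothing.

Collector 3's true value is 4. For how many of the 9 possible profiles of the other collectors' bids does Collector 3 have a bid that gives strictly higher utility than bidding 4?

Others bid (2, 4): truth gives 0; bid 11 gives 2 > 0. Violating.
Others bid (4, 2): truth gives 0; bid 11 gives 2 > 0. Violating.
Others bid (2, 2): truth gives 2; no alternative beats it.
Others bid (2, 11): truth gives 0; no alternative beats it.
(Checking all 9 profiles: 2 have a profitable deviation, 7 do not.)

2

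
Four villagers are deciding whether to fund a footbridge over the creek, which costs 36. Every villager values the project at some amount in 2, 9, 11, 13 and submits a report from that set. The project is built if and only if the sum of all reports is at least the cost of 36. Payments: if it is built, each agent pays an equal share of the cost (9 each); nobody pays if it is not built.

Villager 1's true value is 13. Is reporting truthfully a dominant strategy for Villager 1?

Check each profile of the others' reports and compare truth against every alternative report.
Others report (2, 9, 13): truth gives 4, best alternative gives 0.
Others report (2, 11, 11): truth gives 4, best alternative gives 0.
Others report (2, 13, 9): truth gives 4, best alternative gives 0.
Others report (9, 2, 13): truth gives 4, best alternative gives 0.
Others report (9, 13, 2): truth gives 4, best alternative gives 0.
Others report (11, 2, 11): truth gives 4, best alternative gives 0.
(Remaining 58 profiles checked similarly; truth is weakly best in each.)
In every case the truthful report is at least as good as any alternative, so it is a dominant strategy.

Yes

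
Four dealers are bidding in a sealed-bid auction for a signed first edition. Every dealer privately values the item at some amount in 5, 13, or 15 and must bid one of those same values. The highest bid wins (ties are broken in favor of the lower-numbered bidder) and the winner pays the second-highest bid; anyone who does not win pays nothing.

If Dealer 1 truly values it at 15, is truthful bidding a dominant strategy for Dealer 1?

Yes

Check each profile of the others' bids and compare truth against every alternative bid.
Others bid (5, 5, 5): truth gives 10, best alternative gives 10.
Others bid (5, 5, 13): truth gives 2, best alternative gives 2.
Others bid (5, 13, 5): truth gives 2, best alternative gives 2.
Others bid (5, 13, 13): truth gives 2, best alternative gives 2.
Others bid (13, 5, 5): truth gives 2, best alternative gives 2.
Others bid (13, 5, 13): truth gives 2, best alternative gives 2.
(Remaining 21 profiles checked similarly; truth is weakly best in each.)
In every case the truthful bid is at least as good as any alternative, so it is a dominant strategy.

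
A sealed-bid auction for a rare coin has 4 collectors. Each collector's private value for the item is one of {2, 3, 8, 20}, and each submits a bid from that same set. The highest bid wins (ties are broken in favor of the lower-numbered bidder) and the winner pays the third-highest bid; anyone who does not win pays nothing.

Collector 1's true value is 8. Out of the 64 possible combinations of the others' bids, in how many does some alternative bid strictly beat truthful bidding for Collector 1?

Others bid (2, 2, 20): truth gives 0; bid 20 gives 6 > 0. Violating.
Others bid (2, 3, 20): truth gives 0; bid 20 gives 5 > 0. Violating.
Others bid (2, 20, 2): truth gives 0; bid 20 gives 6 > 0. Violating.
Others bid (2, 20, 3): truth gives 0; bid 20 gives 5 > 0. Violating.
Others bid (2, 2, 2): truth gives 6; no alternative beats it.
Others bid (2, 2, 3): truth gives 6; no alternative beats it.
(Checking all 64 profiles: 12 have a profitable deviation, 52 do not.)

12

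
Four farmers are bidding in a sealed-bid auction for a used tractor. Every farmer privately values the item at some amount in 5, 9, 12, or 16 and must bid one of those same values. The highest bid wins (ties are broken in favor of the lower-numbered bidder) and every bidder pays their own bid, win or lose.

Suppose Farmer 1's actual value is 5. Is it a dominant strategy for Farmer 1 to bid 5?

No

Consider the case where Farmer 2 bids 5, Farmer 3 bids 5 and Farmer 4 bids 9.
Truthful bid 5: loses but pays 5, utility -5.
Bid 9 instead: wins, pays 9, utility 5 - 9 = -4.
Since -4 > -5, bidding 9 is strictly better here, so truthful bidding is not dominant.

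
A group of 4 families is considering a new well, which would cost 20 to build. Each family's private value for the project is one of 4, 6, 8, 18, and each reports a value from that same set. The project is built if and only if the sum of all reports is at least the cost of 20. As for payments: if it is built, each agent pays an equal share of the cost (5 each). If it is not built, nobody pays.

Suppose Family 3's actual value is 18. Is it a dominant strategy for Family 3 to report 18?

Yes

Check each profile of the others' reports and compare truth against every alternative report.
Others report (4, 4, 4): truth gives 13, best alternative gives 13.
Others report (4, 4, 6): truth gives 13, best alternative gives 13.
Others report (4, 4, 8): truth gives 13, best alternative gives 13.
Others report (4, 4, 18): truth gives 13, best alternative gives 13.
Others report (4, 6, 4): truth gives 13, best alternative gives 13.
Others report (4, 6, 6): truth gives 13, best alternative gives 13.
(Remaining 58 profiles checked similarly; truth is weakly best in each.)
In every case the truthful report is at least as good as any alternative, so it is a dominant strategy.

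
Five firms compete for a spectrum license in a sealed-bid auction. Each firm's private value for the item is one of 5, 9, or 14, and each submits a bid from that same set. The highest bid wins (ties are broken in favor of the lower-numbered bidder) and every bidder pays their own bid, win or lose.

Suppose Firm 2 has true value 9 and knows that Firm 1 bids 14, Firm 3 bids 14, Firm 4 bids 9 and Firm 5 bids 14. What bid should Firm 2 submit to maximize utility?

Bid 5: loses but pays 5, utility -5.
Bid 9: loses but pays 9, utility -9.
Bid 14: loses but pays 14, utility -14.
The best choice is 5 with utility -5.

5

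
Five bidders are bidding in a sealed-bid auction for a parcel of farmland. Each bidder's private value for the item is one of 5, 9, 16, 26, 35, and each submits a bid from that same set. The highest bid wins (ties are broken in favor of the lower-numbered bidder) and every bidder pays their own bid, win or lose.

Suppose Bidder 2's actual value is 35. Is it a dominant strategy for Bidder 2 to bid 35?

Consider the case where Bidder 1 bids 5, Bidder 3 bids 5, Bidder 4 bids 5 and Bidder 5 bids 5.
Truthful bid 35: wins, pays 35, utility 35 - 35 = 0.
Bid 9 instead: wins, pays 9, utility 35 - 9 = 26.
Since 26 > 0, bidding 9 is strictly better here, so truthful bidding is not dominant.

No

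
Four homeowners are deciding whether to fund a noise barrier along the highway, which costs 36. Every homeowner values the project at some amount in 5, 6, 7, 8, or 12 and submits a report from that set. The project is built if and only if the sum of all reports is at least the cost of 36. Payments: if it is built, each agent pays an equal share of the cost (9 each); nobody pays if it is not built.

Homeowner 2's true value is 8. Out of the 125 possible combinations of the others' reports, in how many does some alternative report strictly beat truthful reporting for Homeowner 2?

Others report (5, 12, 12): truth gives -1; report 5 gives 0 > -1. Violating.
Others report (6, 12, 12): truth gives -1; report 5 gives 0 > -1. Violating.
Others report (8, 8, 12): truth gives -1; report 5 gives 0 > -1. Violating.
Others report (8, 12, 8): truth gives -1; report 5 gives 0 > -1. Violating.
Others report (5, 5, 5): truth gives 0; no alternative beats it.
Others report (5, 5, 6): truth gives 0; no alternative beats it.
(Checking all 125 profiles: 9 have a profitable deviation, 116 do not.)

9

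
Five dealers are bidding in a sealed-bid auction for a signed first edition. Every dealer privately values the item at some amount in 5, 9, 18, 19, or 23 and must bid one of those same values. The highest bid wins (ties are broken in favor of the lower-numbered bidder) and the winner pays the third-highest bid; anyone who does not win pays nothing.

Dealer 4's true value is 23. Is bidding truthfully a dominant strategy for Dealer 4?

Check each profile of the others' bids and compare truth against every alternative bid.
Others bid (5, 5, 5, 23): truth gives 18, best alternative gives 0.
Others bid (5, 5, 19, 5): truth gives 18, best alternative gives 0.
Others bid (5, 19, 5, 5): truth gives 18, best alternative gives 0.
Others bid (19, 5, 5, 5): truth gives 18, best alternative gives 0.
Others bid (5, 5, 9, 23): truth gives 14, best alternative gives 0.
Others bid (5, 5, 19, 9): truth gives 14, best alternative gives 0.
(Remaining 619 profiles checked similarly; truth is weakly best in each.)
In every case the truthful bid is at least as good as any alternative, so it is a dominant strategy.

Yes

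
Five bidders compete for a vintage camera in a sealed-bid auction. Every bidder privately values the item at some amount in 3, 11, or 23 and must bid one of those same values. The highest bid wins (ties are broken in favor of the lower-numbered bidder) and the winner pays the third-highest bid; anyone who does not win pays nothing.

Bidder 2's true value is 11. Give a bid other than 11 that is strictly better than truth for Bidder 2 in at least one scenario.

23

Suppose Bidder 1 bids 3, Bidder 3 bids 3, Bidder 4 bids 3 and Bidder 5 bids 23.
Bid 11: loses, pays 0, utility 0.
Bid 23: wins, pays 3, utility 11 - 3 = 8.
So bidding 23 beats truth here (8 > 0).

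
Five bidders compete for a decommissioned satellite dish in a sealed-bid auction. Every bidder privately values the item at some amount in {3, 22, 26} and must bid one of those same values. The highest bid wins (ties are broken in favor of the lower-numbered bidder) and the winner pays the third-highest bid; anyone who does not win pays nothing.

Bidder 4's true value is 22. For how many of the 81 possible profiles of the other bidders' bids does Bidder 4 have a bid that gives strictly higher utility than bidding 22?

Others bid (3, 3, 3, 26): truth gives 0; bid 26 gives 19 > 0. Violating.
Others bid (3, 3, 22, 3): truth gives 0; bid 26 gives 19 > 0. Violating.
Others bid (3, 22, 3, 3): truth gives 0; bid 26 gives 19 > 0. Violating.
Others bid (22, 3, 3, 3): truth gives 0; bid 26 gives 19 > 0. Violating.
Others bid (3, 3, 3, 3): truth gives 19; no alternative beats it.
Others bid (3, 3, 3, 22): truth gives 19; no alternative beats it.
(Checking all 81 profiles: 4 have a profitable deviation, 77 do not.)

4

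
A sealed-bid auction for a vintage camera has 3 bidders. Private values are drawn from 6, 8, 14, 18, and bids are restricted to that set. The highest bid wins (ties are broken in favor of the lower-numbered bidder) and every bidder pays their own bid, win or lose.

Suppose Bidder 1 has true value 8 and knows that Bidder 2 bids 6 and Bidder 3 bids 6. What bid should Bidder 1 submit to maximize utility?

6

Bid 6: wins, pays 6, utility 8 - 6 = 2.
Bid 8: wins, pays 8, utility 8 - 8 = 0.
Bid 14: wins, pays 14, utility 8 - 14 = -6.
Bid 18: wins, pays 18, utility 8 - 18 = -10.
The best choice is 6 with utility 2.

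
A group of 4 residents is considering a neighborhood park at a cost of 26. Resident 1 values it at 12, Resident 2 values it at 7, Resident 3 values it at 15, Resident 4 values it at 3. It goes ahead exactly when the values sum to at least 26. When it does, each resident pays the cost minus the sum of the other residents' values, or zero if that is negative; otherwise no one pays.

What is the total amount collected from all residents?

Total value 37 ≥ cost 26, so it is built.
Resident 1: others sum to 25; max(0, 26 - 25) = 1.
Resident 2: others sum to 30; max(0, 26 - 30) = 0.
Resident 3: others sum to 22; max(0, 26 - 22) = 4.
Resident 4: others sum to 34; max(0, 26 - 34) = 0.
Total collected = 1 + 0 + 4 + 0 = 5.

5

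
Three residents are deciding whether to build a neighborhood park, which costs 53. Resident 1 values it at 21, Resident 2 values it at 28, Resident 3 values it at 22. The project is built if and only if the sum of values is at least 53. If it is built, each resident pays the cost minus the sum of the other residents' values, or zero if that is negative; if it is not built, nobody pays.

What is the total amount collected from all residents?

17

Total value 71 ≥ cost 53, so it is built.
Resident 1: others sum to 50; max(0, 53 - 50) = 3.
Resident 2: others sum to 43; max(0, 53 - 43) = 10.
Resident 3: others sum to 49; max(0, 53 - 49) = 4.
Total collected = 3 + 10 + 4 = 17.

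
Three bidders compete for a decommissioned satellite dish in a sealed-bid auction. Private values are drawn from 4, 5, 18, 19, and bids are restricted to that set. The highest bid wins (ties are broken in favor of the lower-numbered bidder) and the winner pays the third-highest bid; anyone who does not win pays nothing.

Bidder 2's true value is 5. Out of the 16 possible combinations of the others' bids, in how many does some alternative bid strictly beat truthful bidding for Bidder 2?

4

Others bid (4, 18): truth gives 0; bid 18 gives 1 > 0. Violating.
Others bid (4, 19): truth gives 0; bid 19 gives 1 > 0. Violating.
Others bid (5, 4): truth gives 0; bid 18 gives 1 > 0. Violating.
Others bid (18, 4): truth gives 0; bid 19 gives 1 > 0. Violating.
Others bid (4, 4): truth gives 1; no alternative beats it.
Others bid (4, 5): truth gives 1; no alternative beats it.
(Checking all 16 profiles: 4 have a profitable deviation, 12 do not.)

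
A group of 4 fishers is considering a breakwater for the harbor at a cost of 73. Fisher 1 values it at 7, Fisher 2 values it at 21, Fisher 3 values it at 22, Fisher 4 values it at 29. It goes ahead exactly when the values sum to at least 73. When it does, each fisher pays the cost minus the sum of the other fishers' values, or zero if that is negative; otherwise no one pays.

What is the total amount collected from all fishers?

55

Total value 79 ≥ cost 73, so it is built.
Fisher 1: others sum to 72; max(0, 73 - 72) = 1.
Fisher 2: others sum to 58; max(0, 73 - 58) = 15.
Fisher 3: others sum to 57; max(0, 73 - 57) = 16.
Fisher 4: others sum to 50; max(0, 73 - 50) = 23.
Total collected = 1 + 15 + 16 + 23 = 55.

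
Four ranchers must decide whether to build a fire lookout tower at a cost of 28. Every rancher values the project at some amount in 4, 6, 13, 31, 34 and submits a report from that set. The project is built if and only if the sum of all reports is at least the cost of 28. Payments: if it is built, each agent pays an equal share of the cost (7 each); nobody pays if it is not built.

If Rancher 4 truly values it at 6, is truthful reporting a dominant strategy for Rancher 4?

Consider the case where Rancher 1 reports 4, Rancher 2 reports 6 and Rancher 3 reports 13.
Truthful report 6: project built, pays 7, utility 6 - 7 = -1.
Report 4 instead: project not built, utility 0.
Since 0 > -1, reporting 4 is strictly better here, so truthful reporting is not dominant.

No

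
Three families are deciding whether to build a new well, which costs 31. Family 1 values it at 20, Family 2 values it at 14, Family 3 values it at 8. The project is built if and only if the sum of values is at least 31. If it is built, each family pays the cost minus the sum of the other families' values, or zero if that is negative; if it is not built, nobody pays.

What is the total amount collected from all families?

12

Total value 42 ≥ cost 31, so it is built.
Family 1: others sum to 22; max(0, 31 - 22) = 9.
Family 2: others sum to 28; max(0, 31 - 28) = 3.
Family 3: others sum to 34; max(0, 31 - 34) = 0.
Total collected = 9 + 3 + 0 = 12.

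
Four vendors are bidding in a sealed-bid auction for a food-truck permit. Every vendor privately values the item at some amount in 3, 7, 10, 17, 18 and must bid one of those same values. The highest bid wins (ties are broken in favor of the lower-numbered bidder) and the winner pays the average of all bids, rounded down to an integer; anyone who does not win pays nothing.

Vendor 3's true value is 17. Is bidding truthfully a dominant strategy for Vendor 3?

No

Consider the case where Vendor 1 bids 3, Vendor 2 bids 3 and Vendor 4 bids 3.
Truthful bid 17: wins, pays 6, utility 17 - 6 = 11.
Bid 7 instead: wins, pays 4, utility 17 - 4 = 13.
Since 13 > 11, bidding 7 is strictly better here, so truthful bidding is not dominant.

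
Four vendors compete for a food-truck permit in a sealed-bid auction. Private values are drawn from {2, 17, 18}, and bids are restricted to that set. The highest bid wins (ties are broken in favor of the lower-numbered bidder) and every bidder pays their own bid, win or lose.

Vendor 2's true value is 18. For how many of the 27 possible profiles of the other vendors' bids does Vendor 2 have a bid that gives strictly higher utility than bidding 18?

13

Others bid (2, 2, 2): truth gives 0; bid 17 gives 1 > 0. Violating.
Others bid (2, 2, 17): truth gives 0; bid 17 gives 1 > 0. Violating.
Others bid (2, 17, 2): truth gives 0; bid 17 gives 1 > 0. Violating.
Others bid (2, 17, 17): truth gives 0; bid 17 gives 1 > 0. Violating.
Others bid (2, 2, 18): truth gives 0; no alternative beats it.
Others bid (2, 17, 18): truth gives 0; no alternative beats it.
(Checking all 27 profiles: 13 have a profitable deviation, 14 do not.)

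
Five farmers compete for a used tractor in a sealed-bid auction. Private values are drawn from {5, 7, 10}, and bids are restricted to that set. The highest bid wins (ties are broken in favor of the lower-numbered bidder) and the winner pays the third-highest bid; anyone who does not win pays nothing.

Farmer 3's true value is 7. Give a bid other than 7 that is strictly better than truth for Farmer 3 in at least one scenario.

Suppose Farmer 1 bids 5, Farmer 2 bids 5, Farmer 4 bids 5 and Farmer 5 bids 10.
Bid 7: loses, pays 0, utility 0.
Bid 10: wins, pays 5, utility 7 - 5 = 2.
So bidding 10 beats truth here (2 > 0).

10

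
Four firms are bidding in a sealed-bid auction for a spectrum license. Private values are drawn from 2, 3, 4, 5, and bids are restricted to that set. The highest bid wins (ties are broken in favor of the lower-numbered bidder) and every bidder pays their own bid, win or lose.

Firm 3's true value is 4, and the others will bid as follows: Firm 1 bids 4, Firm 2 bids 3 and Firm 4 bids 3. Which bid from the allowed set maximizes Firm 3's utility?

Bid 2: loses but pays 2, utility -2.
Bid 3: loses but pays 3, utility -3.
Bid 4: loses but pays 4, utility -4.
Bid 5: wins, pays 5, utility 4 - 5 = -1.
The best choice is 5 with utility -1.

5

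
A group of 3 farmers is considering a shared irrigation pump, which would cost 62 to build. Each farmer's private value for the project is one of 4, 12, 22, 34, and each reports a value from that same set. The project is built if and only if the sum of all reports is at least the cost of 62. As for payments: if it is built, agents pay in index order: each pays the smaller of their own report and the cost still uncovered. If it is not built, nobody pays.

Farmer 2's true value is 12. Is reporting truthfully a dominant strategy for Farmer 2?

Consider the case where Farmer 1 reports 34 and Farmer 3 reports 34.
Truthful report 12: project built, pays 12, utility 12 - 12 = 0.
Report 4 instead: project built, pays 4, utility 12 - 4 = 8.
Since 8 > 0, reporting 4 is strictly better here, so truthful reporting is not dominant.

No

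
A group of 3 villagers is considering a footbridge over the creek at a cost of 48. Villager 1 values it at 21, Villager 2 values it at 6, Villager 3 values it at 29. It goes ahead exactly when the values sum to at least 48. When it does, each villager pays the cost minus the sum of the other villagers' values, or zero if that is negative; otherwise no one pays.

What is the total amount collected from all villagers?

Total value 56 ≥ cost 48, so it is built.
Villager 1: others sum to 35; max(0, 48 - 35) = 13.
Villager 2: others sum to 50; max(0, 48 - 50) = 0.
Villager 3: others sum to 27; max(0, 48 - 27) = 21.
Total collected = 13 + 0 + 21 = 34.

34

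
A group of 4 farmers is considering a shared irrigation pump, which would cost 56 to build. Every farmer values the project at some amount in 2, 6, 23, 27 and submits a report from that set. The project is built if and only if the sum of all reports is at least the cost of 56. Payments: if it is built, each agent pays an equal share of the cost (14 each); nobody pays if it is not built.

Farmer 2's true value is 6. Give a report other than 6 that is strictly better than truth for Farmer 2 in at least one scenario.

Suppose Farmer 1 reports 2, Farmer 3 reports 23 and Farmer 4 reports 27.
Report 6: project built, pays 14, utility 6 - 14 = -8.
Report 2: project not built, utility 0.
So reporting 2 beats truth here (0 > -8).

2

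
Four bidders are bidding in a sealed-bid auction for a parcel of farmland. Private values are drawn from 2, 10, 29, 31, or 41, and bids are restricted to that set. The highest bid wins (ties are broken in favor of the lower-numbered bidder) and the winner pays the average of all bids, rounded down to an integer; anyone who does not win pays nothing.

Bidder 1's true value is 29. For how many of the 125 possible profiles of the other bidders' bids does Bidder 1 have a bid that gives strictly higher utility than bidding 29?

Others bid (2, 2, 2): truth gives 21; bid 2 gives 27 > 21. Violating.
Others bid (2, 2, 10): truth gives 19; bid 10 gives 23 > 19. Violating.
Others bid (2, 2, 31): truth gives 0; bid 31 gives 13 > 0. Violating.
Others bid (2, 2, 41): truth gives 0; bid 41 gives 8 > 0. Violating.
Others bid (2, 2, 29): truth gives 14; no alternative beats it.
Others bid (2, 10, 29): truth gives 12; no alternative beats it.
(Checking all 125 profiles: 62 have a profitable deviation, 63 do not.)

62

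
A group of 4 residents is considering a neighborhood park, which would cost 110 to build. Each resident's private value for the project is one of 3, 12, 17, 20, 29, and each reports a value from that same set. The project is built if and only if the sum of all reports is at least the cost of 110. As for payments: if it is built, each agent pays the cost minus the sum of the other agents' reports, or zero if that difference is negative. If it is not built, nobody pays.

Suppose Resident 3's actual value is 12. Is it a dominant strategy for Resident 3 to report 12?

Yes

Check each profile of the others' reports and compare truth against every alternative report.
Others report (3, 3, 3): truth gives 0, best alternative gives 0.
Others report (3, 3, 12): truth gives 0, best alternative gives 0.
Others report (3, 3, 17): truth gives 0, best alternative gives 0.
Others report (3, 3, 20): truth gives 0, best alternative gives 0.
Others report (3, 3, 29): truth gives 0, best alternative gives 0.
Others report (3, 12, 3): truth gives 0, best alternative gives 0.
(Remaining 119 profiles checked similarly; truth is weakly best in each.)
In every case the truthful report is at least as good as any alternative, so it is a dominant strategy.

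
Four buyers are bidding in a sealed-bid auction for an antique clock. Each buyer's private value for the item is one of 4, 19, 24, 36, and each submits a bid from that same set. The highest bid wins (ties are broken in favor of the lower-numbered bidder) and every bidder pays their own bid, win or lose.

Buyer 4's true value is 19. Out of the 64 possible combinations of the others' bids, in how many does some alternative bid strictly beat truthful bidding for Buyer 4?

Others bid (4, 4, 19): truth gives -19; bid 4 gives -4 > -19. Violating.
Others bid (4, 4, 24): truth gives -19; bid 4 gives -4 > -19. Violating.
Others bid (4, 4, 36): truth gives -19; bid 4 gives -4 > -19. Violating.
Others bid (4, 19, 4): truth gives -19; bid 4 gives -4 > -19. Violating.
Others bid (4, 4, 4): truth gives 0; no alternative beats it.
(Checking all 64 profiles: 63 have a profitable deviation, 1 does not.)

63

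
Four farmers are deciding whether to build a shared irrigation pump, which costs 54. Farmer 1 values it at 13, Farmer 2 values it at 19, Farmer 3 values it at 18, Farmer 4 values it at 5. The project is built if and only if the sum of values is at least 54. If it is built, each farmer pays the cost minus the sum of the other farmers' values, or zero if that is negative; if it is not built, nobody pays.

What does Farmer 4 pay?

Total value 55 ≥ cost 54, so the project is built.
The other farmers' values sum to 50.
Cost minus that sum is 54 - 50 = 4.

4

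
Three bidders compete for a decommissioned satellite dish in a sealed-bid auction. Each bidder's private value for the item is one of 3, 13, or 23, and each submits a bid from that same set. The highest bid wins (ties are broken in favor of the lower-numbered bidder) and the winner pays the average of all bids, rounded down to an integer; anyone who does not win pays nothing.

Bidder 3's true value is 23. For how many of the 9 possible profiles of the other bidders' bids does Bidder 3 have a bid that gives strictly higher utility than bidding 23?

1

Others bid (3, 3): truth gives 14; bid 13 gives 17 > 14. Violating.
Others bid (3, 13): truth gives 10; no alternative beats it.
Others bid (3, 23): truth gives 0; no alternative beats it.
(Checking all 9 profiles: 1 has a profitable deviation, 8 do not.)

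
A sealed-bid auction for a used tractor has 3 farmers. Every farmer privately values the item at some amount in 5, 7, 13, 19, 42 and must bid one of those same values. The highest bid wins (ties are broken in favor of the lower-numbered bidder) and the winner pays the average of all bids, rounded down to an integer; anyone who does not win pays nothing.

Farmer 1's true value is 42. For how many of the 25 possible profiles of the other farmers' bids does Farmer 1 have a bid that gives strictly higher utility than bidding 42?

Others bid (5, 5): truth gives 25; bid 5 gives 37 > 25. Violating.
Others bid (5, 7): truth gives 24; bid 7 gives 36 > 24. Violating.
Others bid (5, 13): truth gives 22; bid 13 gives 32 > 22. Violating.
Others bid (5, 19): truth gives 20; bid 19 gives 28 > 20. Violating.
Others bid (5, 42): truth gives 13; no alternative beats it.
Others bid (7, 42): truth gives 12; no alternative beats it.
(Checking all 25 profiles: 16 have a profitable deviation, 9 do not.)

16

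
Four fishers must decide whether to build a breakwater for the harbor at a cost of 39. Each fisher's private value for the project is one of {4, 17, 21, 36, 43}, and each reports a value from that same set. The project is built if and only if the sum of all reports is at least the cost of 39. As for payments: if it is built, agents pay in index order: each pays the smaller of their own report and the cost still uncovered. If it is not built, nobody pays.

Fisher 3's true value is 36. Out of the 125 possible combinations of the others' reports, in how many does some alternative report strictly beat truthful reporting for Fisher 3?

27

Others report (4, 4, 17): truth gives 5; report 17 gives 19 > 5. Violating.
Others report (4, 4, 21): truth gives 5; report 17 gives 19 > 5. Violating.
Others report (4, 4, 36): truth gives 5; report 4 gives 32 > 5. Violating.
Others report (4, 4, 43): truth gives 5; report 4 gives 32 > 5. Violating.
Others report (4, 4, 4): truth gives 5; no alternative beats it.
Others report (4, 21, 4): truth gives 22; no alternative beats it.
(Checking all 125 profiles: 27 have a profitable deviation, 98 do not.)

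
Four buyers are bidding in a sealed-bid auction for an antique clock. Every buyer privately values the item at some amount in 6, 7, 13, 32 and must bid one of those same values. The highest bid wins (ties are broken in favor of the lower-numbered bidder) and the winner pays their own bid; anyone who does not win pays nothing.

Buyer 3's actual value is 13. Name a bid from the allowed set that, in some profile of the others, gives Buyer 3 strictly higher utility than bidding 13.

Suppose Buyer 1 bids 6, Buyer 2 bids 6 and Buyer 4 bids 6.
Bid 13: wins, pays 13, utility 13 - 13 = 0.
Bid 7: wins, pays 7, utility 13 - 7 = 6.
So bidding 7 beats truth here (6 > 0).

7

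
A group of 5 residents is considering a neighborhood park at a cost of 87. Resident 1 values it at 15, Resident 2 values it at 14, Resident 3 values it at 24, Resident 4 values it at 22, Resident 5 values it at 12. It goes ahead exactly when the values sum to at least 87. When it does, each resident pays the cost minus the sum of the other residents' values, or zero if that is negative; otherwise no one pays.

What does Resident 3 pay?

Total value 87 ≥ cost 87, so the project is built.
The other residents' values sum to 63.
Cost minus that sum is 87 - 63 = 24.

24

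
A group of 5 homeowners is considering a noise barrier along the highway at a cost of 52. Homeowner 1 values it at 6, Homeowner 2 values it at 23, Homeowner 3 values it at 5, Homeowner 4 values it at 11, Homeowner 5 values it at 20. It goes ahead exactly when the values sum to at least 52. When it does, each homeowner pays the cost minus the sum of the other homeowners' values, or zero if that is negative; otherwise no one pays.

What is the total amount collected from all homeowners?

17

Total value 65 ≥ cost 52, so it is built.
Homeowner 1: others sum to 59; max(0, 52 - 59) = 0.
Homeowner 2: others sum to 42; max(0, 52 - 42) = 10.
Homeowner 3: others sum to 60; max(0, 52 - 60) = 0.
Homeowner 4: others sum to 54; max(0, 52 - 54) = 0.
Homeowner 5: others sum to 45; max(0, 52 - 45) = 7.
Total collected = 0 + 10 + 0 + 0 + 7 = 17.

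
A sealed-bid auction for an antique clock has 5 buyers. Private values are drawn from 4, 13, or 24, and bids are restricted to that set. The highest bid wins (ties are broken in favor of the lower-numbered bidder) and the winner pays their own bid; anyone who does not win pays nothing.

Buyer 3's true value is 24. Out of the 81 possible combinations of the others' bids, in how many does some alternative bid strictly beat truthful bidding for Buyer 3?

4

Others bid (4, 4, 4, 4): truth gives 0; bid 13 gives 11 > 0. Violating.
Others bid (4, 4, 4, 13): truth gives 0; bid 13 gives 11 > 0. Violating.
Others bid (4, 4, 13, 4): truth gives 0; bid 13 gives 11 > 0. Violating.
Others bid (4, 4, 13, 13): truth gives 0; bid 13 gives 11 > 0. Violating.
Others bid (4, 4, 4, 24): truth gives 0; no alternative beats it.
Others bid (4, 4, 13, 24): truth gives 0; no alternative beats it.
(Checking all 81 profiles: 4 have a profitable deviation, 77 do not.)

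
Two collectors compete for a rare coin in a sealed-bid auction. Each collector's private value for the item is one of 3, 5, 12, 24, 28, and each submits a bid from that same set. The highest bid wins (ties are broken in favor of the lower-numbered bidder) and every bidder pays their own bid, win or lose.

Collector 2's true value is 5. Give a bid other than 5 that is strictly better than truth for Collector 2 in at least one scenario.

3

Suppose Collector 1 bids 5.
Bid 5: loses but pays 5, utility -5.
Bid 3: loses but pays 3, utility -3.
So bidding 3 beats truth here (-3 > -5).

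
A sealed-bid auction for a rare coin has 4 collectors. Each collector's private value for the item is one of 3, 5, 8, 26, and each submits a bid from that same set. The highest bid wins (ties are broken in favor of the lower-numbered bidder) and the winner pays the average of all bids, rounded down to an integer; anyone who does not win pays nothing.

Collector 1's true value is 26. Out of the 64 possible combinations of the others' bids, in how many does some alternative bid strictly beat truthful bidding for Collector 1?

27

Others bid (3, 3, 3): truth gives 18; bid 3 gives 23 > 18. Violating.
Others bid (3, 3, 5): truth gives 17; bid 5 gives 22 > 17. Violating.
Others bid (3, 3, 8): truth gives 16; bid 8 gives 21 > 16. Violating.
Others bid (3, 5, 3): truth gives 17; bid 5 gives 22 > 17. Violating.
Others bid (3, 3, 26): truth gives 12; no alternative beats it.
Others bid (3, 5, 26): truth gives 11; no alternative beats it.
(Checking all 64 profiles: 27 have a profitable deviation, 37 do not.)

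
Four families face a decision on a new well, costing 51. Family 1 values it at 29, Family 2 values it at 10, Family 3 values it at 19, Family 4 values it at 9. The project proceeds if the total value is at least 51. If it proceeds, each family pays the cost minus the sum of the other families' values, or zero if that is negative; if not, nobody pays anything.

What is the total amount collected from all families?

Total value 67 ≥ cost 51, so it is built.
Family 1: others sum to 38; max(0, 51 - 38) = 13.
Family 2: others sum to 57; max(0, 51 - 57) = 0.
Family 3: others sum to 48; max(0, 51 - 48) = 3.
Family 4: others sum to 58; max(0, 51 - 58) = 0.
Total collected = 13 + 0 + 3 + 0 = 16.

16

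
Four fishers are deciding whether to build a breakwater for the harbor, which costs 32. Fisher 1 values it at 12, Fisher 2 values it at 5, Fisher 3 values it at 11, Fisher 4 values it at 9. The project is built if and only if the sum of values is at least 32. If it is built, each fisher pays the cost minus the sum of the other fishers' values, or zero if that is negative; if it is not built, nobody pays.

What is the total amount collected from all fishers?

Total value 37 ≥ cost 32, so it is built.
Fisher 1: others sum to 25; max(0, 32 - 25) = 7.
Fisher 2: others sum to 32; max(0, 32 - 32) = 0.
Fisher 3: others sum to 26; max(0, 32 - 26) = 6.
Fisher 4: others sum to 28; max(0, 32 - 28) = 4.
Total collected = 7 + 0 + 6 + 4 = 17.

17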